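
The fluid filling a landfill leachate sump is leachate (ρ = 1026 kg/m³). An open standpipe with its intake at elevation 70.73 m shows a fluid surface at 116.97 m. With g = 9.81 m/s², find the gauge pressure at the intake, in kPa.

Pressure head ψ = h − z = 116.97 − 70.73 = 46.24 m.
P = ρgψ = 1026 × 9.81 × 46.24 = 465408 Pa ≈ 465 kPa.

P ≈ 465 kPa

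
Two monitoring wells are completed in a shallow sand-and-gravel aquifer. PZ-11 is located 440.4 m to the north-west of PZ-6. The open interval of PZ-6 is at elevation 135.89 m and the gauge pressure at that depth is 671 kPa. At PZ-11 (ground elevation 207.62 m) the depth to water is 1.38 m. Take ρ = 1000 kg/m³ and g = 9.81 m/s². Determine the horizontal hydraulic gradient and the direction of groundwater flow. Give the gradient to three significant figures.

i ≈ 0.00443; groundwater flows toward the south-east

Pressure head at PZ-6: ψ = P/(ρg) = 671×1000 / (1000 × 9.81) = 68.40 m.
Total head at PZ-6: h = z + ψ = 135.89 + 68.40 = 204.29 m.
Total head at PZ-11: h = 207.62 − 1.38 = 206.24 m.
Head difference: h(PZ-6) − h(PZ-11) = 204.29 − 206.24 = -1.95 m.
Hydraulic gradient: i = |Δh| / L = 1.95 / 440.4 = 0.00443.
Flow is from higher to lower head: from PZ-11 toward PZ-6, i.e. toward the south-east.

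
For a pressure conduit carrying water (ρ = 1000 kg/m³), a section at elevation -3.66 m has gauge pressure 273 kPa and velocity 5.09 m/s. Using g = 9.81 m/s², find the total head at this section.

Pressure head ψ = P/(ρg) = 273×1000 / (1000 × 9.81) = 27.83 m.
Velocity head = v²/(2g) = 5.09² / (2 × 9.81) = 1.320 m.
h = z + ψ + v²/(2g) = -3.66 + 27.83 + 1.320 = 25.49 m.

h ≈ 25.49 m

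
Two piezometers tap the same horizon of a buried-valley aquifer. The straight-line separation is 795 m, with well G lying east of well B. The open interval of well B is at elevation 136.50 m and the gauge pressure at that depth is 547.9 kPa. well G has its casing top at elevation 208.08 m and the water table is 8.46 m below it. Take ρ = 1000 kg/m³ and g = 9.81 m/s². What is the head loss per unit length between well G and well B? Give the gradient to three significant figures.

i ≈ 0.00914 m/m

Pressure head at well B: ψ = P/(ρg) = 547.9×1000 / (1000 × 9.81) = 55.85 m.
Total head at well B: h = z + ψ = 136.50 + 55.85 = 192.35 m.
Total head at well G: h = 208.08 − 8.46 = 199.62 m.
Head difference: h(well B) − h(well G) = 192.35 − 199.62 = -7.27 m.
Hydraulic gradient: i = |Δh| / L = 7.27 / 795 = 0.00914.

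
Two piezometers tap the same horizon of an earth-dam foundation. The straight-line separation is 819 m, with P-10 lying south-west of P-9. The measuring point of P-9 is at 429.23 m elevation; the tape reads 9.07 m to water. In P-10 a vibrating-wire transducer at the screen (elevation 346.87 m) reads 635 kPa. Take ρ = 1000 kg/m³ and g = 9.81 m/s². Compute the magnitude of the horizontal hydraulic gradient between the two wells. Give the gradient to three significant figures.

Total head at P-9: h = 429.23 − 9.07 = 420.16 m.
Pressure head at P-10: ψ = P/(ρg) = 635×1000 / (1000 × 9.81) = 64.73 m.
Total head at P-10: h = z + ψ = 346.87 + 64.73 = 411.60 m.
Head difference: h(P-9) − h(P-10) = 420.16 − 411.60 = 8.56 m.
Hydraulic gradient: i = |Δh| / L = 8.56 / 819 = 0.0105.

i ≈ 0.0105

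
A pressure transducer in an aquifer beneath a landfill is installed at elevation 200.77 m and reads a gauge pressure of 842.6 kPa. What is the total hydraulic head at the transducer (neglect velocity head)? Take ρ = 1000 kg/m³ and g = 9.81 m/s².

h ≈ 286.66 m

ψ = P/(ρg) = 842.6×1000 / (1000 × 9.81) = 85.89 m.
h = z + ψ = 200.77 + 85.89 = 286.66 m.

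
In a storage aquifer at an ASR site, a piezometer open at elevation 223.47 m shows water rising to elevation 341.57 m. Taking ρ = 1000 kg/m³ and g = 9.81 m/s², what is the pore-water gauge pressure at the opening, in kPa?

Pressure head ψ = h − z = 341.57 − 223.47 = 118.10 m.
P = ρgψ = 1000 × 9.81 × 118.10 = 1158561 Pa ≈ 1160 kPa.

P ≈ 1160 kPa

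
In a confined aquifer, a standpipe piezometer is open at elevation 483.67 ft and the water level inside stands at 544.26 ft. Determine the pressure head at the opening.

ψ ≈ 60.59 ft

Total head h = 544.26 ft (the water-surface elevation in the piezometer).
Pressure head ψ = h − z = 544.26 − 483.67 = 60.59 ft.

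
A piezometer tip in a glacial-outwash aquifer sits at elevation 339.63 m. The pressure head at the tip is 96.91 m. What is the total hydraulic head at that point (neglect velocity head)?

h = z + ψ = 339.63 + 96.91 = 436.54 m.

h ≈ 436.54 m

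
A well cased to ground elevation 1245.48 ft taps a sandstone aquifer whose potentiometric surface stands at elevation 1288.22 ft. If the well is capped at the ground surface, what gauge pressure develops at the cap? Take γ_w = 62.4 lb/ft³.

Head above the cap: Δh = 1288.22 − 1245.48 = 42.74 ft.
P = γΔh/144 = 62.4 × 42.74 / 144 = 18.5 psi.

P ≈ 18.5 psi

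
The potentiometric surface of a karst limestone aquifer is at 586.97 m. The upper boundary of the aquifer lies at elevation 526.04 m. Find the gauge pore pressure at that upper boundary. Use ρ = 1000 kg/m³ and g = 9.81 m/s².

P ≈ 598 kPa

Pressure head at the aquifer top: ψ = h − z = 586.97 − 526.04 = 60.93 m.
P = ρgψ = 1000 × 9.81 × 60.93 = 597723 Pa ≈ 598 kPa.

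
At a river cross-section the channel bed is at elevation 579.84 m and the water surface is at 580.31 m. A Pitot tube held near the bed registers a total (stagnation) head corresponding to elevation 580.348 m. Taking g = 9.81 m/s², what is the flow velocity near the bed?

v ≈ 0.863 m/s

Near the bed, under hydrostatic conditions, the piezometric head (z + ψ) equals the free-surface elevation, 580.31 m.
Velocity head = total − piezometric = 580.348 − 580.31 = 0.038 m.
v = √(2g·h_v) = √(2 × 9.81 × 0.038) = 0.863 m/s.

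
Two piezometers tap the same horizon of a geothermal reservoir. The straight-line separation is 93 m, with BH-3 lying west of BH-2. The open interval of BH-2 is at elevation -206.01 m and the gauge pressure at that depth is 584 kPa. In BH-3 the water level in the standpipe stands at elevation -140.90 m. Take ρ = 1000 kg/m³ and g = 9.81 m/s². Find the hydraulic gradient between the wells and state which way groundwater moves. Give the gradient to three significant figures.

i ≈ 0.0600; groundwater flows toward the east

Pressure head at BH-2: ψ = P/(ρg) = 584×1000 / (1000 × 9.81) = 59.53 m.
Total head at BH-2: h = z + ψ = -206.01 + 59.53 = -146.48 m.
Total head at BH-3: h = -140.90 m (water level in the piezometer is the total head).
Head difference: h(BH-2) − h(BH-3) = -146.48 − (-140.90) = -5.58 m.
Hydraulic gradient: i = |Δh| / L = 5.58 / 93 = 0.0600.
Flow is from higher to lower head: from BH-3 toward BH-2, i.e. toward the east.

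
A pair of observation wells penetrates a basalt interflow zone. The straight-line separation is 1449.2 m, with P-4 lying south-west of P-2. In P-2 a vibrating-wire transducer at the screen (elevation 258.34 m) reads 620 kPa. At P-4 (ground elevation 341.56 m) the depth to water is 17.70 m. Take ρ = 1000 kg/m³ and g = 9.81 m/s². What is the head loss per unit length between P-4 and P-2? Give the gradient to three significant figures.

Pressure head at P-2: ψ = P/(ρg) = 620×1000 / (1000 × 9.81) = 63.20 m.
Total head at P-2: h = z + ψ = 258.34 + 63.20 = 321.54 m.
Total head at P-4: h = 341.56 − 17.70 = 323.86 m.
Head difference: h(P-2) − h(P-4) = 321.54 − 323.86 = -2.32 m.
Hydraulic gradient: i = |Δh| / L = 2.32 / 1449.2 = 0.00160.

i ≈ 0.00160 m/m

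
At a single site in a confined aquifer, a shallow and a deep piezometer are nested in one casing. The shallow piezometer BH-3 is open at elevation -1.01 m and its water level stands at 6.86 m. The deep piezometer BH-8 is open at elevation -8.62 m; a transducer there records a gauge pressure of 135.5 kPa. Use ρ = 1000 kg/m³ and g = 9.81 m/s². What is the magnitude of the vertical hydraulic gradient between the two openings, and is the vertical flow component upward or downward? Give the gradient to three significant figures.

Total head at BH-3: h = 6.86 m (water level in the standpipe).
Pressure head at BH-8: ψ = P/(ρg) = 135.5×1000 / (1000 × 9.81) = 13.81 m.
Total head at BH-8: h = z + ψ = -8.62 + 13.81 = 5.19 m.
Δh = h(BH-3) − h(BH-8) = 6.86 − 5.19 = 1.67 m.
Vertical separation Δz = -1.01 − (-8.62) = 7.61 m.
|i_v| = |Δh| / Δz = 1.67 / 7.61 = 0.219.
Head is higher in the shallow piezometer, so vertical flow is downward (recharge condition).

|i_v| ≈ 0.219; vertical flow is downward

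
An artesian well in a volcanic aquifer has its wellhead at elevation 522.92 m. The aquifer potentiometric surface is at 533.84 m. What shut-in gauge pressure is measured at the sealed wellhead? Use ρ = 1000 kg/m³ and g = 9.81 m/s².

Head above the cap: Δh = 533.84 − 522.92 = 10.92 m.
P = ρgΔh = 1000 × 9.81 × 10.92 = 107125 Pa ≈ 107 kPa.

P ≈ 107 kPa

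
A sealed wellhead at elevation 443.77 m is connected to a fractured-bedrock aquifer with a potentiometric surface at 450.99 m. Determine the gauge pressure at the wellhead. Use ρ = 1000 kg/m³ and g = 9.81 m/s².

Head above the cap: Δh = 450.99 − 443.77 = 7.22 m.
P = ρgΔh = 1000 × 9.81 × 7.22 = 70828 Pa ≈ 70.8 kPa.

P ≈ 70.8 kPa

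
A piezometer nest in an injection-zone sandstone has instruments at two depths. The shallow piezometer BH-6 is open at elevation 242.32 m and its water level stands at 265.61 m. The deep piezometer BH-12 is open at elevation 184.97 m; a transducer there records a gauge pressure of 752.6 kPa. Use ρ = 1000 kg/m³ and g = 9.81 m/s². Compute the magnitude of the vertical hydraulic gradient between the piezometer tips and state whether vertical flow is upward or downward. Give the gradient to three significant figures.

|i_v| ≈ 0.0684; vertical flow is downward

Total head at BH-6: h = 265.61 m (water level in the standpipe).
Pressure head at BH-12: ψ = P/(ρg) = 752.6×1000 / (1000 × 9.81) = 76.72 m.
Total head at BH-12: h = z + ψ = 184.97 + 76.72 = 261.69 m.
Δh = h(BH-6) − h(BH-12) = 265.61 − 261.69 = 3.92 m.
Vertical separation Δz = 242.32 − 184.97 = 57.35 m.
|i_v| = |Δh| / Δz = 3.92 / 57.35 = 0.0684.
Head is higher in the shallow piezometer, so vertical flow is downward (recharge condition).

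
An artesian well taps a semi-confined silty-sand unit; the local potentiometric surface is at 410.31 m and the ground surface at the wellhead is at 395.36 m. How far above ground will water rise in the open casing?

Water rises to the potentiometric surface, so the rise above ground = 410.31 − 395.36 = 14.95 m.

≈ 14.95 m above ground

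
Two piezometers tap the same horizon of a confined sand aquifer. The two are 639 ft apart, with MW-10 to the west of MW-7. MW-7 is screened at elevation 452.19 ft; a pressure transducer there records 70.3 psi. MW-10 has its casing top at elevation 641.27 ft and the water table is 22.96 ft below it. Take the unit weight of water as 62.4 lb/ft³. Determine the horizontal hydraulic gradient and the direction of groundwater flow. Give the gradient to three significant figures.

Pressure head at MW-7: ψ = 144·P/γ = 144 × 70.3 / 62.4 = 162.23 ft.
Total head at MW-7: h = z + ψ = 452.19 + 162.23 = 614.42 ft.
Total head at MW-10: h = 641.27 − 22.96 = 618.31 ft.
Head difference: h(MW-7) − h(MW-10) = 614.42 − 618.31 = -3.89 ft.
Hydraulic gradient: i = |Δh| / L = 3.89 / 639 = 0.00609.
Flow is from higher to lower head: from MW-10 toward MW-7, i.e. toward the east.

i ≈ 0.00609; groundwater flows toward the east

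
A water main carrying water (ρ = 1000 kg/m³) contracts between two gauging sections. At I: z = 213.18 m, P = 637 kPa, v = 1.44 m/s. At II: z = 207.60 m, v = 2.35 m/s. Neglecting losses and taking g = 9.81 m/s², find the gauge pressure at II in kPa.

P₂ ≈ 690 kPa

Pressure head at I: ψ₁ = P₁/(ρg) = 637×1000 / (1000 × 9.81) = 64.93 m.
Velocity heads: v₁²/2g = 1.44²/19.62 = 0.106 m; v₂²/2g = 2.35²/19.62 = 0.281 m.
Total head H = z₁ + ψ₁ + v₁²/2g = 213.18 + 64.93 + 0.106 = 278.22 m.
ψ₂ = H − z₂ − v₂²/2g = 278.22 − 207.60 − 0.281 = 70.34 m.
P₂ = ρgψ₂ = 1000 × 9.81 × 70.34 ≈ 690 kPa.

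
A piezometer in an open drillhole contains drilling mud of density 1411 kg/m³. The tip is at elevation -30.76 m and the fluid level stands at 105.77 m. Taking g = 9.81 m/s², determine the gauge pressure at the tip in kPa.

P ≈ 1890 kPa

Pressure head ψ = h − z = 105.77 − (-30.76) = 136.53 m.
P = ρgψ = 1411 × 9.81 × 136.53 = 1889836 Pa ≈ 1890 kPa.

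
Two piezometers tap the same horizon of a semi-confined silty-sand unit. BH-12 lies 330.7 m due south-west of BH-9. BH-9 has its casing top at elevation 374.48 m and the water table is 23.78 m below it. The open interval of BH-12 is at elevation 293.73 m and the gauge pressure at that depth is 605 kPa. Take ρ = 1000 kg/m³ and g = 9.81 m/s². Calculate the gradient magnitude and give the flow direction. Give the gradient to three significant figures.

i ≈ 0.0142; groundwater flows toward the north-east

Total head at BH-9: h = 374.48 − 23.78 = 350.70 m.
Pressure head at BH-12: ψ = P/(ρg) = 605×1000 / (1000 × 9.81) = 61.67 m.
Total head at BH-12: h = z + ψ = 293.73 + 61.67 = 355.40 m.
Head difference: h(BH-9) − h(BH-12) = 350.70 − 355.40 = -4.70 m.
Hydraulic gradient: i = |Δh| / L = 4.70 / 330.7 = 0.0142.
Flow is from higher to lower head: from BH-12 toward BH-9, i.e. toward the north-east.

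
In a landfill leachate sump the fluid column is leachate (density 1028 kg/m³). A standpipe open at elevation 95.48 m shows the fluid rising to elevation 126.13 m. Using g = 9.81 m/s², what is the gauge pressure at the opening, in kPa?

Pressure head ψ = h − z = 126.13 − 95.48 = 30.65 m.
P = ρgψ = 1028 × 9.81 × 30.65 = 309095 Pa ≈ 309 kPa.

P ≈ 309 kPa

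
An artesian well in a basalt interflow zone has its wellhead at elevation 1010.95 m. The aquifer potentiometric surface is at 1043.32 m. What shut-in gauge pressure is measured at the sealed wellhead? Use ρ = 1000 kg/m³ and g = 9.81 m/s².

P ≈ 318 kPa

Head above the cap: Δh = 1043.32 − 1010.95 = 32.37 m.
P = ρgΔh = 1000 × 9.81 × 32.37 = 317550 Pa ≈ 318 kPa.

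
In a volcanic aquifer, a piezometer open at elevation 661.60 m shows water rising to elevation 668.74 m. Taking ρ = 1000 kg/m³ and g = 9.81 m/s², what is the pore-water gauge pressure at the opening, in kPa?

Pressure head ψ = h − z = 668.74 − 661.60 = 7.14 m.
P = ρgψ = 1000 × 9.81 × 7.14 = 70043 Pa ≈ 70.0 kPa.

P ≈ 70.0 kPa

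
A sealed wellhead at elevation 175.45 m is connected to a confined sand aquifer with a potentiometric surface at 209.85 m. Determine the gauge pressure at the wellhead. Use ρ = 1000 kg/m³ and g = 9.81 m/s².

Head above the cap: Δh = 209.85 − 175.45 = 34.40 m.
P = ρgΔh = 1000 × 9.81 × 34.40 = 337464 Pa ≈ 337 kPa.

P ≈ 337 kPa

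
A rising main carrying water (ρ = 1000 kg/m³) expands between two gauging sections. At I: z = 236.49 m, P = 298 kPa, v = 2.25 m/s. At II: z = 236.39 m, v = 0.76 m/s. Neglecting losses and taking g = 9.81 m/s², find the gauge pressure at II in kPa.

P₂ ≈ 301 kPa

Pressure head at I: ψ₁ = P₁/(ρg) = 298×1000 / (1000 × 9.81) = 30.38 m.
Velocity heads: v₁²/2g = 2.25²/19.62 = 0.258 m; v₂²/2g = 0.76²/19.62 = 0.029 m.
Total head H = z₁ + ψ₁ + v₁²/2g = 236.49 + 30.38 + 0.258 = 267.13 m.
ψ₂ = H − z₂ − v₂²/2g = 267.13 − 236.39 − 0.029 = 30.71 m.
P₂ = ρgψ₂ = 1000 × 9.81 × 30.71 ≈ 301 kPa.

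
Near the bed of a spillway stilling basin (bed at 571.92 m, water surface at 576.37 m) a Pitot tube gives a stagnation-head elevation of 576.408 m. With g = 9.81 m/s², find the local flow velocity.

Near the bed, under hydrostatic conditions, the piezometric head (z + ψ) equals the free-surface elevation, 576.37 m.
Velocity head = total − piezometric = 576.408 − 576.37 = 0.038 m.
v = √(2g·h_v) = √(2 × 9.81 × 0.038) = 0.863 m/s.

v ≈ 0.863 m/s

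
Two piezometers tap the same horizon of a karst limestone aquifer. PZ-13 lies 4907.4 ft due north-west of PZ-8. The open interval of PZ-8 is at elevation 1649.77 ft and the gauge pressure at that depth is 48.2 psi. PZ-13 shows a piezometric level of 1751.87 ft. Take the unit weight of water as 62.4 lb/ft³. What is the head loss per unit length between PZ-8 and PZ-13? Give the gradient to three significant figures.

Pressure head at PZ-8: ψ = 144·P/γ = 144 × 48.2 / 62.4 = 111.23 ft.
Total head at PZ-8: h = z + ψ = 1649.77 + 111.23 = 1761.00 ft.
Total head at PZ-13: h = 1751.87 ft (water level in the piezometer is the total head).
Head difference: h(PZ-8) − h(PZ-13) = 1761.00 − 1751.87 = 9.13 ft.
Hydraulic gradient: i = |Δh| / L = 9.13 / 4907.4 = 0.00186.

i ≈ 0.00186 ft/ft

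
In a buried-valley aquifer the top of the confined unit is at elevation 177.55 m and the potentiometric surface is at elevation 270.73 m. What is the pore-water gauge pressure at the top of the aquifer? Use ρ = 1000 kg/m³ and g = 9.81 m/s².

Pressure head at the aquifer top: ψ = h − z = 270.73 − 177.55 = 93.18 m.
P = ρgψ = 1000 × 9.81 × 93.18 = 914096 Pa ≈ 914 kPa.

P ≈ 914 kPa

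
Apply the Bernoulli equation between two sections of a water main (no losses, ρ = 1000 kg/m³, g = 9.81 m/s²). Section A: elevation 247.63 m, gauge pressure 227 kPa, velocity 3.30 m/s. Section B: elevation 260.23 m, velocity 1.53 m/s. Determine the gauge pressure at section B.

Pressure head at A: ψ₁ = P₁/(ρg) = 227×1000 / (1000 × 9.81) = 23.14 m.
Velocity heads: v₁²/2g = 3.30²/19.62 = 0.555 m; v₂²/2g = 1.53²/19.62 = 0.119 m.
Total head H = z₁ + ψ₁ + v₁²/2g = 247.63 + 23.14 + 0.555 = 271.32 m.
ψ₂ = H − z₂ − v₂²/2g = 271.32 − 260.23 − 0.119 = 10.97 m.
P₂ = ρgψ₂ = 1000 × 9.81 × 10.97 ≈ 108 kPa.

P₂ ≈ 108 kPa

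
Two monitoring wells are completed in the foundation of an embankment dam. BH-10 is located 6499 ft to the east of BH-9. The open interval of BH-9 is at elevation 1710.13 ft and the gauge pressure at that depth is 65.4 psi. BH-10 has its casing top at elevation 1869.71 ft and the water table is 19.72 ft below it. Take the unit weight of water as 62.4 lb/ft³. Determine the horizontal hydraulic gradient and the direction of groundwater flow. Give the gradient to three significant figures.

i ≈ 0.00170; groundwater flows toward the east

Pressure head at BH-9: ψ = 144·P/γ = 144 × 65.4 / 62.4 = 150.92 ft.
Total head at BH-9: h = z + ψ = 1710.13 + 150.92 = 1861.05 ft.
Total head at BH-10: h = 1869.71 − 19.72 = 1849.99 ft.
Head difference: h(BH-9) − h(BH-10) = 1861.05 − 1849.99 = 11.06 ft.
Hydraulic gradient: i = |Δh| / L = 11.06 / 6499 = 0.00170.
Flow is from higher to lower head: from BH-9 toward BH-10, i.e. toward the east.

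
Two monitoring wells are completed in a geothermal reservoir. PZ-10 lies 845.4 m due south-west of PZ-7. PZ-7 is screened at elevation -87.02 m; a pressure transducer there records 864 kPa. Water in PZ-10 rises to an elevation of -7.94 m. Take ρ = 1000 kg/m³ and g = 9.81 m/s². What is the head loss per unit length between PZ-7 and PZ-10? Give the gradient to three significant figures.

Pressure head at PZ-7: ψ = P/(ρg) = 864×1000 / (1000 × 9.81) = 88.07 m.
Total head at PZ-7: h = z + ψ = -87.02 + 88.07 = 1.05 m.
Total head at PZ-10: h = -7.94 m (water level in the piezometer is the total head).
Head difference: h(PZ-7) − h(PZ-10) = 1.05 − (-7.94) = 8.99 m.
Hydraulic gradient: i = |Δh| / L = 8.99 / 845.4 = 0.0106.

i ≈ 0.0106 m/m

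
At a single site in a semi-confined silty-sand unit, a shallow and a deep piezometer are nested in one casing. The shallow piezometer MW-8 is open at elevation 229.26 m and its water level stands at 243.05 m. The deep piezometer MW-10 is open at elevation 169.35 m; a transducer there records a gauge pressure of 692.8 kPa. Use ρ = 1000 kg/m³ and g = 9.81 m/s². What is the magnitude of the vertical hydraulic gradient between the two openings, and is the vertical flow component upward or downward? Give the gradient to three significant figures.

|i_v| ≈ 0.0514; vertical flow is downward

Total head at MW-8: h = 243.05 m (water level in the standpipe).
Pressure head at MW-10: ψ = P/(ρg) = 692.8×1000 / (1000 × 9.81) = 70.62 m.
Total head at MW-10: h = z + ψ = 169.35 + 70.62 = 239.97 m.
Δh = h(MW-8) − h(MW-10) = 243.05 − 239.97 = 3.08 m.
Vertical separation Δz = 229.26 − 169.35 = 59.91 m.
|i_v| = |Δh| / Δz = 3.08 / 59.91 = 0.0514.
Head is higher in the shallow piezometer, so vertical flow is downward (recharge condition).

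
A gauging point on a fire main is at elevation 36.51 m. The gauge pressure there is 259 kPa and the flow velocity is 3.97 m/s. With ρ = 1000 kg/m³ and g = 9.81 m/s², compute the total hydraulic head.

h ≈ 63.71 m

Pressure head ψ = P/(ρg) = 259×1000 / (1000 × 9.81) = 26.40 m.
Velocity head = v²/(2g) = 3.97² / (2 × 9.81) = 0.803 m.
h = z + ψ + v²/(2g) = 36.51 + 26.40 + 0.803 = 63.71 m.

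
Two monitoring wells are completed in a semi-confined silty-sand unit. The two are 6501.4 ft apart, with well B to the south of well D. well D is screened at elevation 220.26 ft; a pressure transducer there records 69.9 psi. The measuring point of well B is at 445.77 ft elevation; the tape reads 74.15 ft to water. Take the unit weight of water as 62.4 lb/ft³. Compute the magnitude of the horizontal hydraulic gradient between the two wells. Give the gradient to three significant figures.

Pressure head at well D: ψ = 144·P/γ = 144 × 69.9 / 62.4 = 161.31 ft.
Total head at well D: h = z + ψ = 220.26 + 161.31 = 381.57 ft.
Total head at well B: h = 445.77 − 74.15 = 371.62 ft.
Head difference: h(well D) − h(well B) = 381.57 − 371.62 = 9.95 ft.
Hydraulic gradient: i = |Δh| / L = 9.95 / 6501.4 = 0.00153.

i ≈ 0.00153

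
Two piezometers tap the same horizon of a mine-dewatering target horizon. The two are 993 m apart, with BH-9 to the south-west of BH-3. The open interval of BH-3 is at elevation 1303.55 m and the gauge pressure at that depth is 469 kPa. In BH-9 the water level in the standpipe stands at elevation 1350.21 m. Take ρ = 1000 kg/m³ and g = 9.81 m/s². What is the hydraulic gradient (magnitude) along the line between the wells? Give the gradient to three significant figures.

Pressure head at BH-3: ψ = P/(ρg) = 469×1000 / (1000 × 9.81) = 47.81 m.
Total head at BH-3: h = z + ψ = 1303.55 + 47.81 = 1351.36 m.
Total head at BH-9: h = 1350.21 m (water level in the piezometer is the total head).
Head difference: h(BH-3) − h(BH-9) = 1351.36 − 1350.21 = 1.15 m.
Hydraulic gradient: i = |Δh| / L = 1.15 / 993 = 0.00116.

i ≈ 0.00116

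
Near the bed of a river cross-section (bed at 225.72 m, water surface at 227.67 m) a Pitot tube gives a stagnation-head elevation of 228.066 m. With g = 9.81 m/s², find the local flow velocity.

Near the bed, under hydrostatic conditions, the piezometric head (z + ψ) equals the free-surface elevation, 227.67 m.
Velocity head = total − piezometric = 228.066 − 227.67 = 0.396 m.
v = √(2g·h_v) = √(2 × 9.81 × 0.396) = 2.79 m/s.

v ≈ 2.79 m/s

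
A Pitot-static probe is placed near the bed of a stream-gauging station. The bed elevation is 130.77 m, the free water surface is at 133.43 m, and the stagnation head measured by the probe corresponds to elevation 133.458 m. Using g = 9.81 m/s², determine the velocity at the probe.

Near the bed, under hydrostatic conditions, the piezometric head (z + ψ) equals the free-surface elevation, 133.43 m.
Velocity head = total − piezometric = 133.458 − 133.43 = 0.028 m.
v = √(2g·h_v) = √(2 × 9.81 × 0.028) = 0.741 m/s.

v ≈ 0.741 m/s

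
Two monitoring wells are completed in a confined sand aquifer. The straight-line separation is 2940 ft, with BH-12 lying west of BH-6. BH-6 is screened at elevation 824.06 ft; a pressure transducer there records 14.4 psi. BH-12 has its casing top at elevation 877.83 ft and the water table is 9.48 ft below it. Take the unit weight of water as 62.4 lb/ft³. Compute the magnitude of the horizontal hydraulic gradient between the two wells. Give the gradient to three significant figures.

i ≈ 0.00376

Pressure head at BH-6: ψ = 144·P/γ = 144 × 14.4 / 62.4 = 33.23 ft.
Total head at BH-6: h = z + ψ = 824.06 + 33.23 = 857.29 ft.
Total head at BH-12: h = 877.83 − 9.48 = 868.35 ft.
Head difference: h(BH-6) − h(BH-12) = 857.29 − 868.35 = -11.06 ft.
Hydraulic gradient: i = |Δh| / L = 11.06 / 2940 = 0.00376.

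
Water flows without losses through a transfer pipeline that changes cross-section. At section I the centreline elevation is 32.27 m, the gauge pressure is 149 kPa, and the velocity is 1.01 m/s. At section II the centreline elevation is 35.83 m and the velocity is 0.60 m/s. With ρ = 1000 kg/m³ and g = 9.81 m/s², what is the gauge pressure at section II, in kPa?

Pressure head at I: ψ₁ = P₁/(ρg) = 149×1000 / (1000 × 9.81) = 15.19 m.
Velocity heads: v₁²/2g = 1.01²/19.62 = 0.052 m; v₂²/2g = 0.60²/19.62 = 0.018 m.
Total head H = z₁ + ψ₁ + v₁²/2g = 32.27 + 15.19 + 0.052 = 47.51 m.
ψ₂ = H − z₂ − v₂²/2g = 47.51 − 35.83 − 0.018 = 11.66 m.
P₂ = ρgψ₂ = 1000 × 9.81 × 11.66 ≈ 114 kPa.

P₂ ≈ 114 kPa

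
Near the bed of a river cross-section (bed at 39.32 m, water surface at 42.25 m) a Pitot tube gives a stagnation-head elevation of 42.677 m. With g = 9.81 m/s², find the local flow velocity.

v ≈ 2.89 m/s

Near the bed, under hydrostatic conditions, the piezometric head (z + ψ) equals the free-surface elevation, 42.25 m.
Velocity head = total − piezometric = 42.677 − 42.25 = 0.427 m.
v = √(2g·h_v) = √(2 × 9.81 × 0.427) = 2.89 m/s.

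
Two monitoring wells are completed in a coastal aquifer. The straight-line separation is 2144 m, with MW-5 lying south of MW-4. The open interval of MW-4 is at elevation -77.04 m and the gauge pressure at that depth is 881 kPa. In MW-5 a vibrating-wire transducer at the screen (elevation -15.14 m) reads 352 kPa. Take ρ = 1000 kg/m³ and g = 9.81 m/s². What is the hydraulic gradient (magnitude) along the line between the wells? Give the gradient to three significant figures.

i ≈ 0.00372

Pressure head at MW-4: ψ = P/(ρg) = 881×1000 / (1000 × 9.81) = 89.81 m.
Total head at MW-4: h = z + ψ = -77.04 + 89.81 = 12.77 m.
Pressure head at MW-5: ψ = P/(ρg) = 352×1000 / (1000 × 9.81) = 35.88 m.
Total head at MW-5: h = z + ψ = -15.14 + 35.88 = 20.74 m.
Head difference: h(MW-4) − h(MW-5) = 12.77 − 20.74 = -7.97 m.
Hydraulic gradient: i = |Δh| / L = 7.97 / 2144 = 0.00372.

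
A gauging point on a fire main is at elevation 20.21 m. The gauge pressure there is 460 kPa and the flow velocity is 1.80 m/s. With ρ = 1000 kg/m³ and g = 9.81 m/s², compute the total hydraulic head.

Pressure head ψ = P/(ρg) = 460×1000 / (1000 × 9.81) = 46.89 m.
Velocity head = v²/(2g) = 1.80² / (2 × 9.81) = 0.165 m.
h = z + ψ + v²/(2g) = 20.21 + 46.89 + 0.165 = 67.27 m.

h ≈ 67.27 m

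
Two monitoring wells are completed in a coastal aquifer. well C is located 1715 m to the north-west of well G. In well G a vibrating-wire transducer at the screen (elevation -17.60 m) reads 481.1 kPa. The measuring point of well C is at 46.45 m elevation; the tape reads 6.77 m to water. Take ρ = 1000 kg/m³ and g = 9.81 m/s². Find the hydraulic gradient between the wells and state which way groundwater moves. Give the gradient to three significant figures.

i ≈ 0.00480; groundwater flows toward the south-east

Pressure head at well G: ψ = P/(ρg) = 481.1×1000 / (1000 × 9.81) = 49.04 m.
Total head at well G: h = z + ψ = -17.60 + 49.04 = 31.44 m.
Total head at well C: h = 46.45 − 6.77 = 39.68 m.
Head difference: h(well G) − h(well C) = 31.44 − 39.68 = -8.24 m.
Hydraulic gradient: i = |Δh| / L = 8.24 / 1715 = 0.00480.
Flow is from higher to lower head: from well C toward well G, i.e. toward the south-east.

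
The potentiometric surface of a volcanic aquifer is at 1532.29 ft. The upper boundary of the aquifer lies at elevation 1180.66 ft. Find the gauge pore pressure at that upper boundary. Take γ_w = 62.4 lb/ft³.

P ≈ 152 psi

Pressure head at the aquifer top: ψ = h − z = 1532.29 − 1180.66 = 351.63 ft.
P = γψ/144 = 62.4 × 351.63 / 144 = 152 psi.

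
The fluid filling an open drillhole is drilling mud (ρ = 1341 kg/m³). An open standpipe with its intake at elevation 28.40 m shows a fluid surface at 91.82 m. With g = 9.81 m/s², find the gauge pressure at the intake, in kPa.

Pressure head ψ = h − z = 91.82 − 28.40 = 63.42 m.
P = ρgψ = 1341 × 9.81 × 63.42 = 834303 Pa ≈ 834 kPa.

P ≈ 834 kPa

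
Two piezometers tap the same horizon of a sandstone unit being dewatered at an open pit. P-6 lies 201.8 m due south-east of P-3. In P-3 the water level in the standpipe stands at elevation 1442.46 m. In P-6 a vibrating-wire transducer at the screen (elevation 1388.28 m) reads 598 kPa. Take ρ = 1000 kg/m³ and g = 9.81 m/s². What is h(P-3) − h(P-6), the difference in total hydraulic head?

Total head at P-3: h = 1442.46 m (water level in the piezometer is the total head).
Pressure head at P-6: ψ = P/(ρg) = 598×1000 / (1000 × 9.81) = 60.96 m.
Total head at P-6: h = z + ψ = 1388.28 + 60.96 = 1449.24 m.
Head difference: h(P-3) − h(P-6) = 1442.46 − 1449.24 = -6.78 m.

Δh ≈ -6.78 m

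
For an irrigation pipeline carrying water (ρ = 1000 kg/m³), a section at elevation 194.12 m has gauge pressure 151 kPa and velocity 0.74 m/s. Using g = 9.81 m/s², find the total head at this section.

Pressure head ψ = P/(ρg) = 151×1000 / (1000 × 9.81) = 15.39 m.
Velocity head = v²/(2g) = 0.74² / (2 × 9.81) = 0.028 m.
h = z + ψ + v²/(2g) = 194.12 + 15.39 + 0.028 = 209.54 m.

h ≈ 209.54 m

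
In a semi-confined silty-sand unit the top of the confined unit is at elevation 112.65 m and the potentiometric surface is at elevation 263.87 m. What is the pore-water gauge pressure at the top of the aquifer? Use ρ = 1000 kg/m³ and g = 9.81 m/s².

P ≈ 1480 kPa

Pressure head at the aquifer top: ψ = h − z = 263.87 − 112.65 = 151.22 m.
P = ρgψ = 1000 × 9.81 × 151.22 = 1483468 Pa ≈ 1480 kPa.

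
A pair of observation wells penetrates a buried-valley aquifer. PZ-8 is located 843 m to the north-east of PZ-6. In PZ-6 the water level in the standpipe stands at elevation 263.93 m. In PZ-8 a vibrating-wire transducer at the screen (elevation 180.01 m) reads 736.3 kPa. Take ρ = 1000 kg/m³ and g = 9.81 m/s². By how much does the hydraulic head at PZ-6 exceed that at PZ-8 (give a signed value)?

Δh ≈ 8.86 m

Total head at PZ-6: h = 263.93 m (water level in the piezometer is the total head).
Pressure head at PZ-8: ψ = P/(ρg) = 736.3×1000 / (1000 × 9.81) = 75.06 m.
Total head at PZ-8: h = z + ψ = 180.01 + 75.06 = 255.07 m.
Head difference: h(PZ-6) − h(PZ-8) = 263.93 − 255.07 = 8.86 m.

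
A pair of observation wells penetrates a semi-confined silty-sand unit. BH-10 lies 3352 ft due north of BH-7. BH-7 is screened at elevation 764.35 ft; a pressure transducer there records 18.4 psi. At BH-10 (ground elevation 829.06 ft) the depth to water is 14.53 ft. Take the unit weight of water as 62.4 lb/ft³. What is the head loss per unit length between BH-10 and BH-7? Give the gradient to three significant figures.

Pressure head at BH-7: ψ = 144·P/γ = 144 × 18.4 / 62.4 = 42.46 ft.
Total head at BH-7: h = z + ψ = 764.35 + 42.46 = 806.81 ft.
Total head at BH-10: h = 829.06 − 14.53 = 814.53 ft.
Head difference: h(BH-7) − h(BH-10) = 806.81 − 814.53 = -7.72 ft.
Hydraulic gradient: i = |Δh| / L = 7.72 / 3352 = 0.00230.

i ≈ 0.00230 ft/ft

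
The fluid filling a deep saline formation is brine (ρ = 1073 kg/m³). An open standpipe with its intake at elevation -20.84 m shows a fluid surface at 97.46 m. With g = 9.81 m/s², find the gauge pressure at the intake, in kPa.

Pressure head ψ = h − z = 97.46 − (-20.84) = 118.30 m.
P = ρgψ = 1073 × 9.81 × 118.30 = 1245241 Pa ≈ 1250 kPa.

P ≈ 1250 kPa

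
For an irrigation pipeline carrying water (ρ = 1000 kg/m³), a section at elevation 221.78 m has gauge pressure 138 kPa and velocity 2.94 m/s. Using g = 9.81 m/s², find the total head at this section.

h ≈ 236.29 m

Pressure head ψ = P/(ρg) = 138×1000 / (1000 × 9.81) = 14.07 m.
Velocity head = v²/(2g) = 2.94² / (2 × 9.81) = 0.441 m.
h = z + ψ + v²/(2g) = 221.78 + 14.07 + 0.441 = 236.29 m.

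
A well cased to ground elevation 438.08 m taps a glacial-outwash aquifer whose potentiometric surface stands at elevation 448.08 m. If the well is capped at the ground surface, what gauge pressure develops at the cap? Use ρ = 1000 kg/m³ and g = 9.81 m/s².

Head above the cap: Δh = 448.08 − 438.08 = 10.00 m.
P = ρgΔh = 1000 × 9.81 × 10.00 = 98100 Pa ≈ 98.1 kPa.

P ≈ 98.1 kPa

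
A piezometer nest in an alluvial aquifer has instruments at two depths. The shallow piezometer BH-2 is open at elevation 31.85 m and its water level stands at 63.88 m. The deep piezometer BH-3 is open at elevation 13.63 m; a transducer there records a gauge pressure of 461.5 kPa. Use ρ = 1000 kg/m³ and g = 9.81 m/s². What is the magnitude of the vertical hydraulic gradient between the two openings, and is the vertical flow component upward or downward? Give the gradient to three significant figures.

Total head at BH-2: h = 63.88 m (water level in the standpipe).
Pressure head at BH-3: ψ = P/(ρg) = 461.5×1000 / (1000 × 9.81) = 47.04 m.
Total head at BH-3: h = z + ψ = 13.63 + 47.04 = 60.67 m.
Δh = h(BH-2) − h(BH-3) = 63.88 − 60.67 = 3.21 m.
Vertical separation Δz = 31.85 − 13.63 = 18.22 m.
|i_v| = |Δh| / Δz = 3.21 / 18.22 = 0.176.
Head is higher in the shallow piezometer, so vertical flow is downward (recharge condition).

|i_v| ≈ 0.176; vertical flow is downward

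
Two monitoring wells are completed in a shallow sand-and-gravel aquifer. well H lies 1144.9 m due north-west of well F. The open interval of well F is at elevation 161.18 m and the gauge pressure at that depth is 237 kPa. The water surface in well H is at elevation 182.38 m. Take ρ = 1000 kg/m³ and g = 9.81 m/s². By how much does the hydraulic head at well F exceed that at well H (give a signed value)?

Pressure head at well F: ψ = P/(ρg) = 237×1000 / (1000 × 9.81) = 24.16 m.
Total head at well F: h = z + ψ = 161.18 + 24.16 = 185.34 m.
Total head at well H: h = 182.38 m (water level in the piezometer is the total head).
Head difference: h(well F) − h(well H) = 185.34 − 182.38 = 2.96 m.

Δh ≈ 2.96 m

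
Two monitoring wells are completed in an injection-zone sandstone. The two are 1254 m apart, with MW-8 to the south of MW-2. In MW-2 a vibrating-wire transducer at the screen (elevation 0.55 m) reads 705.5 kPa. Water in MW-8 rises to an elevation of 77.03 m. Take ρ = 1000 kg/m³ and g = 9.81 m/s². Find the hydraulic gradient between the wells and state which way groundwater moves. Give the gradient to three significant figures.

Pressure head at MW-2: ψ = P/(ρg) = 705.5×1000 / (1000 × 9.81) = 71.92 m.
Total head at MW-2: h = z + ψ = 0.55 + 71.92 = 72.47 m.
Total head at MW-8: h = 77.03 m (water level in the piezometer is the total head).
Head difference: h(MW-2) − h(MW-8) = 72.47 − 77.03 = -4.56 m.
Hydraulic gradient: i = |Δh| / L = 4.56 / 1254 = 0.00364.
Flow is from higher to lower head: from MW-8 toward MW-2, i.e. toward the north.

i ≈ 0.00364; groundwater flows toward the north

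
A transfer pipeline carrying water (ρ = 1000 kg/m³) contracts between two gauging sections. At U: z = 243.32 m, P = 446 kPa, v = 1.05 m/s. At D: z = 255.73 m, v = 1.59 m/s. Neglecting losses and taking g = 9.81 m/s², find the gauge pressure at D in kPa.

P₂ ≈ 324 kPa

Pressure head at U: ψ₁ = P₁/(ρg) = 446×1000 / (1000 × 9.81) = 45.46 m.
Velocity heads: v₁²/2g = 1.05²/19.62 = 0.056 m; v₂²/2g = 1.59²/19.62 = 0.129 m.
Total head H = z₁ + ψ₁ + v₁²/2g = 243.32 + 45.46 + 0.056 = 288.84 m.
ψ₂ = H − z₂ − v₂²/2g = 288.84 − 255.73 − 0.129 = 32.98 m.
P₂ = ρgψ₂ = 1000 × 9.81 × 32.98 ≈ 324 kPa.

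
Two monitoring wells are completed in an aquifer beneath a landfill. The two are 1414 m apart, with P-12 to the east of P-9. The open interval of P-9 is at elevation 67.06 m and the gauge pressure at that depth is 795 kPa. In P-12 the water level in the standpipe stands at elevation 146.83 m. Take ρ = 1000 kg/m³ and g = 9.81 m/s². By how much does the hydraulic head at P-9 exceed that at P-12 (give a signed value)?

Δh ≈ 1.27 m

Pressure head at P-9: ψ = P/(ρg) = 795×1000 / (1000 × 9.81) = 81.04 m.
Total head at P-9: h = z + ψ = 67.06 + 81.04 = 148.10 m.
Total head at P-12: h = 146.83 m (water level in the piezometer is the total head).
Head difference: h(P-9) − h(P-12) = 148.10 − 146.83 = 1.27 m.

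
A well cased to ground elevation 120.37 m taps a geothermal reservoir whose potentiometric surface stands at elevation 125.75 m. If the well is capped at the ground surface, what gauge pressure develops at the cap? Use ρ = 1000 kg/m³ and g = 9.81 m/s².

Head above the cap: Δh = 125.75 − 120.37 = 5.38 m.
P = ρgΔh = 1000 × 9.81 × 5.38 = 52778 Pa ≈ 52.8 kPa.

P ≈ 52.8 kPa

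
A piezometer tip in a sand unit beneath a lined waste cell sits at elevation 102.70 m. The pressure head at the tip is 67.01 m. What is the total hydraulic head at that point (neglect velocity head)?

h ≈ 169.71 m

h = z + ψ = 102.70 + 67.01 = 169.71 m.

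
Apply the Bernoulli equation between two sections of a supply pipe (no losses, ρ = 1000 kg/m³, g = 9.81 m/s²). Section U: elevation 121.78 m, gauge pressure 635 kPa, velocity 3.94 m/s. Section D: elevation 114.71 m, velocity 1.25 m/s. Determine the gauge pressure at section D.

Pressure head at U: ψ₁ = P₁/(ρg) = 635×1000 / (1000 × 9.81) = 64.73 m.
Velocity heads: v₁²/2g = 3.94²/19.62 = 0.791 m; v₂²/2g = 1.25²/19.62 = 0.080 m.
Total head H = z₁ + ψ₁ + v₁²/2g = 121.78 + 64.73 + 0.791 = 187.30 m.
ψ₂ = H − z₂ − v₂²/2g = 187.30 − 114.71 − 0.080 = 72.51 m.
P₂ = ρgψ₂ = 1000 × 9.81 × 72.51 ≈ 711 kPa.

P₂ ≈ 711 kPa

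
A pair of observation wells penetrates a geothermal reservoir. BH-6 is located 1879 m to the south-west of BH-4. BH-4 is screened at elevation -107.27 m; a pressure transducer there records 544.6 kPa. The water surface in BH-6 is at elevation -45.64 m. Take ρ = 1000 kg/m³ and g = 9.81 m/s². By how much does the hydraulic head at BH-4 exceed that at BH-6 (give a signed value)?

Pressure head at BH-4: ψ = P/(ρg) = 544.6×1000 / (1000 × 9.81) = 55.51 m.
Total head at BH-4: h = z + ψ = -107.27 + 55.51 = -51.76 m.
Total head at BH-6: h = -45.64 m (water level in the piezometer is the total head).
Head difference: h(BH-4) − h(BH-6) = -51.76 − (-45.64) = -6.12 m.

Δh ≈ -6.12 m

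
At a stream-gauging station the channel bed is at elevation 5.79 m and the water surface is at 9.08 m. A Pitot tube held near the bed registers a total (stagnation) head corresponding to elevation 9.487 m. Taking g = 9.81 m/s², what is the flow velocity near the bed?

Near the bed, under hydrostatic conditions, the piezometric head (z + ψ) equals the free-surface elevation, 9.08 m.
Velocity head = total − piezometric = 9.487 − 9.08 = 0.407 m.
v = √(2g·h_v) = √(2 × 9.81 × 0.407) = 2.83 m/s.

v ≈ 2.83 m/s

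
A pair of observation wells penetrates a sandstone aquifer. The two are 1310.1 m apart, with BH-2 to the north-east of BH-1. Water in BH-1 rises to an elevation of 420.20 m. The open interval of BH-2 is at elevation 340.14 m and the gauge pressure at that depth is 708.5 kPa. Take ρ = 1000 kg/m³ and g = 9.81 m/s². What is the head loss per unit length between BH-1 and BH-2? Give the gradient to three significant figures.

i ≈ 0.00598 m/m

Total head at BH-1: h = 420.20 m (water level in the piezometer is the total head).
Pressure head at BH-2: ψ = P/(ρg) = 708.5×1000 / (1000 × 9.81) = 72.22 m.
Total head at BH-2: h = z + ψ = 340.14 + 72.22 = 412.36 m.
Head difference: h(BH-1) − h(BH-2) = 420.20 − 412.36 = 7.84 m.
Hydraulic gradient: i = |Δh| / L = 7.84 / 1310.1 = 0.00598.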